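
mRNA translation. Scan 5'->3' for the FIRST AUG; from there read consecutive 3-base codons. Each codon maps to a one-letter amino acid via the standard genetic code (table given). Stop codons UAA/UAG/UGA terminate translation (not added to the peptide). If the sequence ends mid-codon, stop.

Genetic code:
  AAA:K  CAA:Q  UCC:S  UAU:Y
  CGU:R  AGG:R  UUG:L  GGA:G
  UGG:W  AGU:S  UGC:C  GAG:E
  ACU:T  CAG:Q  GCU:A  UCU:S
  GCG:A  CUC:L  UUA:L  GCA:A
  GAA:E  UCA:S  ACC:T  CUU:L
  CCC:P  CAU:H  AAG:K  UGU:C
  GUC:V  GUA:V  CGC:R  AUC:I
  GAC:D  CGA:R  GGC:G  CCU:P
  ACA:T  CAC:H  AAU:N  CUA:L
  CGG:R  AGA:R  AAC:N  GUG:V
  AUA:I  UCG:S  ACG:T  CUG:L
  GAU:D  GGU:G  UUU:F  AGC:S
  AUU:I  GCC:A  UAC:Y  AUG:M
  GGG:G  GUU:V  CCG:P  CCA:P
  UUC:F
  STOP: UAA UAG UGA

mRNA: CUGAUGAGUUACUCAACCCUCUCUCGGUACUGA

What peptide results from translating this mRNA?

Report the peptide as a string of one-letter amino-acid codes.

start AUG at pos 3
pos 3: AUG -> M; peptide=M
pos 6: AGU -> S; peptide=MS
pos 9: UAC -> Y; peptide=MSY
pos 12: UCA -> S; peptide=MSYS
pos 15: ACC -> T; peptide=MSYST
pos 18: CUC -> L; peptide=MSYSTL
pos 21: UCU -> S; peptide=MSYSTLS
pos 24: CGG -> R; peptide=MSYSTLSR
pos 27: UAC -> Y; peptide=MSYSTLSRY
pos 30: UGA -> STOP

Answer: MSYSTLSRY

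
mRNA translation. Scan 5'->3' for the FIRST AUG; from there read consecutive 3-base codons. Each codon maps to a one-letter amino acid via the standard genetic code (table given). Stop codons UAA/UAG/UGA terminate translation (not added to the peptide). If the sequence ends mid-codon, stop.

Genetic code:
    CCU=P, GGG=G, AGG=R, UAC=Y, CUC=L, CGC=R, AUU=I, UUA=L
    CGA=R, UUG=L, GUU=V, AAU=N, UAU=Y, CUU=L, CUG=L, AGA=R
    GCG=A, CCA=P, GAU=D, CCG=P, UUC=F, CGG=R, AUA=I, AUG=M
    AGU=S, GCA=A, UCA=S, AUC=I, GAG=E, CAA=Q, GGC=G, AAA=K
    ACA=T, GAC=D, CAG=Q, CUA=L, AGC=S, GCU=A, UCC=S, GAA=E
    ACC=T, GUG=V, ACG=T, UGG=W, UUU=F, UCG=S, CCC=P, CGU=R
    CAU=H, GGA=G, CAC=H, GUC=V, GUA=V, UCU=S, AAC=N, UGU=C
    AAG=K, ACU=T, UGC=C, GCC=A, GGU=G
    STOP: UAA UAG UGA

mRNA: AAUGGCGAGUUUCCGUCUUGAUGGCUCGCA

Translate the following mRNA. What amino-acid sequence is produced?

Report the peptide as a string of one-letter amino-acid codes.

start AUG at pos 1
pos 1: AUG -> M; peptide=M
pos 4: GCG -> A; peptide=MA
pos 7: AGU -> S; peptide=MAS
pos 10: UUC -> F; peptide=MASF
pos 13: CGU -> R; peptide=MASFR
pos 16: CUU -> L; peptide=MASFRL
pos 19: GAU -> D; peptide=MASFRLD
pos 22: GGC -> G; peptide=MASFRLDG
pos 25: UCG -> S; peptide=MASFRLDGS
pos 28: only 2 nt remain (<3), stop (end of mRNA)

Answer: MASFRLDGS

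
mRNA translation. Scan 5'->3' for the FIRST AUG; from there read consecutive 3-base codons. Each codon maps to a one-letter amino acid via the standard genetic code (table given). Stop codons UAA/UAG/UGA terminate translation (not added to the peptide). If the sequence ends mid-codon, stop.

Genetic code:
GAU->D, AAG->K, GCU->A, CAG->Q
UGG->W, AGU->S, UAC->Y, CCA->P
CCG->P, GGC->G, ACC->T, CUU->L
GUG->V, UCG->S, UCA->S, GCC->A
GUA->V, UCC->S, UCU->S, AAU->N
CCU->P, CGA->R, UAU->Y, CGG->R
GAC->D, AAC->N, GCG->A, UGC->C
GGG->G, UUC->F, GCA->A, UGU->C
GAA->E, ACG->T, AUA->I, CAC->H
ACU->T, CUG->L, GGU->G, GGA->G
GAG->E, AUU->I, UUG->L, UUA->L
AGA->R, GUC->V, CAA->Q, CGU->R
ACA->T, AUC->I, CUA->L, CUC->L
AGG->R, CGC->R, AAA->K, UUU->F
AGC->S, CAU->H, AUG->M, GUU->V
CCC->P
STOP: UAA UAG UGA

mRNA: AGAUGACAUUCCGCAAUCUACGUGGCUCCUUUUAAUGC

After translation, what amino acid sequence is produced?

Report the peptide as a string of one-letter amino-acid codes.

Answer: MTFRNLRGSF

Derivation:
start AUG at pos 2
pos 2: AUG -> M; peptide=M
pos 5: ACA -> T; peptide=MT
pos 8: UUC -> F; peptide=MTF
pos 11: CGC -> R; peptide=MTFR
pos 14: AAU -> N; peptide=MTFRN
pos 17: CUA -> L; peptide=MTFRNL
pos 20: CGU -> R; peptide=MTFRNLR
pos 23: GGC -> G; peptide=MTFRNLRG
pos 26: UCC -> S; peptide=MTFRNLRGS
pos 29: UUU -> F; peptide=MTFRNLRGSF
pos 32: UAA -> STOP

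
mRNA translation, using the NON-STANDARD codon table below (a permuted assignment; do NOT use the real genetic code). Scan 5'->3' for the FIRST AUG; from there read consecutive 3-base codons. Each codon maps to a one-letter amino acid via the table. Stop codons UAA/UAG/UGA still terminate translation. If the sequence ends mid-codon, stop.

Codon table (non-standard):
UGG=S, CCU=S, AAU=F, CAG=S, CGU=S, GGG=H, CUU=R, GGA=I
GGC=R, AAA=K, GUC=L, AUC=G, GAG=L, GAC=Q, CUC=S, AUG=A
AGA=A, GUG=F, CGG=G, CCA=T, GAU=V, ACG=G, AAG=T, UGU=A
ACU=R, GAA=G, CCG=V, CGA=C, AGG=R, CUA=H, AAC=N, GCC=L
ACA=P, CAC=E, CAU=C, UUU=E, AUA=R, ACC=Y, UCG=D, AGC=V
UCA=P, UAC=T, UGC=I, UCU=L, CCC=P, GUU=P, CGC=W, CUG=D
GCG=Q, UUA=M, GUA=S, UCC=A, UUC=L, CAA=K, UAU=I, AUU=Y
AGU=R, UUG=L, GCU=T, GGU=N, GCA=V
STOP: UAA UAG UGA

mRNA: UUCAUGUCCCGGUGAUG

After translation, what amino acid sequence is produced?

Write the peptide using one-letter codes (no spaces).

Answer: AAG

Derivation:
start AUG at pos 3
pos 3: AUG -> A; peptide=A
pos 6: UCC -> A; peptide=AA
pos 9: CGG -> G; peptide=AAG
pos 12: UGA -> STOP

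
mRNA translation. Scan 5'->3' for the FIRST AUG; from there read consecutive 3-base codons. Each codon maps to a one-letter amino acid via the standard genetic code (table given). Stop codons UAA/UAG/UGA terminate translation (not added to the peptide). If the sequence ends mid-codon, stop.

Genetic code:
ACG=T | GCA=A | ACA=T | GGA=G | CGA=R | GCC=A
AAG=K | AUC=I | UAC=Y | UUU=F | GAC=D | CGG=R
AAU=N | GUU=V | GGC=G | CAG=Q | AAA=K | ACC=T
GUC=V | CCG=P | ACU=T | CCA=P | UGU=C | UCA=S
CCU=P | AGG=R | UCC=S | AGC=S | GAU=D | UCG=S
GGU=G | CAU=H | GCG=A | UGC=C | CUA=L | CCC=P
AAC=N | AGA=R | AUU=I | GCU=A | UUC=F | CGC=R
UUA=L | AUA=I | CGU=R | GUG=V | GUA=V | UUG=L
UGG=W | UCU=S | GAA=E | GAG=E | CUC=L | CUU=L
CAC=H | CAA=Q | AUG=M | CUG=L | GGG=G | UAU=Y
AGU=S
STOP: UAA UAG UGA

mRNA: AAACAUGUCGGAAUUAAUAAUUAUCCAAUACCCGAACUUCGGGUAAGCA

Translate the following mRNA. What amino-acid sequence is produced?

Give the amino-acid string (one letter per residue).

Answer: MSELIIIQYPNFG

Derivation:
start AUG at pos 4
pos 4: AUG -> M; peptide=M
pos 7: UCG -> S; peptide=MS
pos 10: GAA -> E; peptide=MSE
pos 13: UUA -> L; peptide=MSEL
pos 16: AUA -> I; peptide=MSELI
pos 19: AUU -> I; peptide=MSELII
pos 22: AUC -> I; peptide=MSELIII
pos 25: CAA -> Q; peptide=MSELIIIQ
pos 28: UAC -> Y; peptide=MSELIIIQY
pos 31: CCG -> P; peptide=MSELIIIQYP
pos 34: AAC -> N; peptide=MSELIIIQYPN
pos 37: UUC -> F; peptide=MSELIIIQYPNF
pos 40: GGG -> G; peptide=MSELIIIQYPNFG
pos 43: UAA -> STOP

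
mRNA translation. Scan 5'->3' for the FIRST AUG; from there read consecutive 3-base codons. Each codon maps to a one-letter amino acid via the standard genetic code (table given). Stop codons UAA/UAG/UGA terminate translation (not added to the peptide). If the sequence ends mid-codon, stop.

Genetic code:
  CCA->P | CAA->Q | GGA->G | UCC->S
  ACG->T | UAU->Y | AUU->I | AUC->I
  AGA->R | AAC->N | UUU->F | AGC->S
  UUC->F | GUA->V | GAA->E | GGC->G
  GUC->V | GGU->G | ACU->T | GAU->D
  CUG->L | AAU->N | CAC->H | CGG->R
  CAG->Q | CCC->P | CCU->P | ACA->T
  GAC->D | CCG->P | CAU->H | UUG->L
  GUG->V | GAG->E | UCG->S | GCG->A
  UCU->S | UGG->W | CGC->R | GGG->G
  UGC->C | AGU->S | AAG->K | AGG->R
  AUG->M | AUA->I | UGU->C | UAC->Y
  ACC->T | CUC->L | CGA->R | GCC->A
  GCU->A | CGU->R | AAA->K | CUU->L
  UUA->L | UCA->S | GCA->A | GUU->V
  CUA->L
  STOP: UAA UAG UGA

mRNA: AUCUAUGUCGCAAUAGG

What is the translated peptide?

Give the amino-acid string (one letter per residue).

Answer: MSQ

Derivation:
start AUG at pos 4
pos 4: AUG -> M; peptide=M
pos 7: UCG -> S; peptide=MS
pos 10: CAA -> Q; peptide=MSQ
pos 13: UAG -> STOP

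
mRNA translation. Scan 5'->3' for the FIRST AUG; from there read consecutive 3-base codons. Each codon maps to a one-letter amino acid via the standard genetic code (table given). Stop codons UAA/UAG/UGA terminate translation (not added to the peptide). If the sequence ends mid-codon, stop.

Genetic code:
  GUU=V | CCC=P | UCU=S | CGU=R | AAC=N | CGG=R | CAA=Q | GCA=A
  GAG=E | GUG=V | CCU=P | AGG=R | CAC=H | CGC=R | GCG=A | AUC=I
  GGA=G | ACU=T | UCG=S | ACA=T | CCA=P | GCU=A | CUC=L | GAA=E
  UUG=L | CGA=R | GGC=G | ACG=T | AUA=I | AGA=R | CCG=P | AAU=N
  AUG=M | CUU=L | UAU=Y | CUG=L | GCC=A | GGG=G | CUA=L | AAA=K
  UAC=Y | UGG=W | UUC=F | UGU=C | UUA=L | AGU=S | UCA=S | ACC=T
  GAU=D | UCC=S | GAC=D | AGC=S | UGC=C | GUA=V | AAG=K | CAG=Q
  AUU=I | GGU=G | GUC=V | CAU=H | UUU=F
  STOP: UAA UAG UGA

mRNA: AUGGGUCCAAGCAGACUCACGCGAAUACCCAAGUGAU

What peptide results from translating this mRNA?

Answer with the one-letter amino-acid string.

Answer: MGPSRLTRIPK

Derivation:
start AUG at pos 0
pos 0: AUG -> M; peptide=M
pos 3: GGU -> G; peptide=MG
pos 6: CCA -> P; peptide=MGP
pos 9: AGC -> S; peptide=MGPS
pos 12: AGA -> R; peptide=MGPSR
pos 15: CUC -> L; peptide=MGPSRL
pos 18: ACG -> T; peptide=MGPSRLT
pos 21: CGA -> R; peptide=MGPSRLTR
pos 24: AUA -> I; peptide=MGPSRLTRI
pos 27: CCC -> P; peptide=MGPSRLTRIP
pos 30: AAG -> K; peptide=MGPSRLTRIPK
pos 33: UGA -> STOP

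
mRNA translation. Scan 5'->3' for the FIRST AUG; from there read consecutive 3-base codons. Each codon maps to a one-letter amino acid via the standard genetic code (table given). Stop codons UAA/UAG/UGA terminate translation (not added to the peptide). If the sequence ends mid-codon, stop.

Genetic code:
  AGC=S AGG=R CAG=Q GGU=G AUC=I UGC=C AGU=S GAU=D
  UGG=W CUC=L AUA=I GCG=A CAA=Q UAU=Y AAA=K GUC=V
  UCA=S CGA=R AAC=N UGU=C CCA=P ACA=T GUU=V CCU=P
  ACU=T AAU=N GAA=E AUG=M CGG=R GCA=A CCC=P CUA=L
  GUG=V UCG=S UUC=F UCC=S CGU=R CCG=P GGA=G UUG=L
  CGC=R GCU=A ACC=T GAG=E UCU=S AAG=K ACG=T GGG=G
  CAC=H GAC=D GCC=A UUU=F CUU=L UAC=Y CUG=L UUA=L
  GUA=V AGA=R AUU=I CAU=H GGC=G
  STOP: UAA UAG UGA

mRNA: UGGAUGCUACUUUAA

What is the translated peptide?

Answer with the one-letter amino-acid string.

start AUG at pos 3
pos 3: AUG -> M; peptide=M
pos 6: CUA -> L; peptide=ML
pos 9: CUU -> L; peptide=MLL
pos 12: UAA -> STOP

Answer: MLL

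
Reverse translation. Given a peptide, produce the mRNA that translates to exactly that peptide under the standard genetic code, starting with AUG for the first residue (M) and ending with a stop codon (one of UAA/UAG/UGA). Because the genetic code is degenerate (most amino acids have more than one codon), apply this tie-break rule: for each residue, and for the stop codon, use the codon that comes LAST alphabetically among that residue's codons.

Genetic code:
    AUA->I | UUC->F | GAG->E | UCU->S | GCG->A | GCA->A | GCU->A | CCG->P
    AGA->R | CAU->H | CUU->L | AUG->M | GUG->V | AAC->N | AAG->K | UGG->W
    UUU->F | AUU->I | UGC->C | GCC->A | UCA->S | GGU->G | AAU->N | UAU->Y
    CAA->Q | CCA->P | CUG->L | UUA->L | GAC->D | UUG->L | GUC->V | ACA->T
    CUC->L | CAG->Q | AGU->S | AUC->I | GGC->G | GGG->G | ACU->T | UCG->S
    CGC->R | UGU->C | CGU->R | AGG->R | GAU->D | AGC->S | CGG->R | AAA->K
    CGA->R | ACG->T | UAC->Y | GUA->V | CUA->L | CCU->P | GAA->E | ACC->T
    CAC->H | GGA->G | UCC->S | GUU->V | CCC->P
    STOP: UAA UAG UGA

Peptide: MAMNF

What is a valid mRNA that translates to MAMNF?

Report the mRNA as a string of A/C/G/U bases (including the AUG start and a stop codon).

Answer: mRNA: AUGGCUAUGAAUUUUUGA

Derivation:
residue 1: M -> AUG (start codon)
residue 2: A codons sorted = GCA,GCC,GCG,GCU -> pick last = GCU
residue 3: M -> AUG (only codon)
residue 4: N codons sorted = AAC,AAU -> pick last = AAU
residue 5: F codons sorted = UUC,UUU -> pick last = UUU
terminator: stop codons sorted = UAA,UAG,UGA -> pick last = UGA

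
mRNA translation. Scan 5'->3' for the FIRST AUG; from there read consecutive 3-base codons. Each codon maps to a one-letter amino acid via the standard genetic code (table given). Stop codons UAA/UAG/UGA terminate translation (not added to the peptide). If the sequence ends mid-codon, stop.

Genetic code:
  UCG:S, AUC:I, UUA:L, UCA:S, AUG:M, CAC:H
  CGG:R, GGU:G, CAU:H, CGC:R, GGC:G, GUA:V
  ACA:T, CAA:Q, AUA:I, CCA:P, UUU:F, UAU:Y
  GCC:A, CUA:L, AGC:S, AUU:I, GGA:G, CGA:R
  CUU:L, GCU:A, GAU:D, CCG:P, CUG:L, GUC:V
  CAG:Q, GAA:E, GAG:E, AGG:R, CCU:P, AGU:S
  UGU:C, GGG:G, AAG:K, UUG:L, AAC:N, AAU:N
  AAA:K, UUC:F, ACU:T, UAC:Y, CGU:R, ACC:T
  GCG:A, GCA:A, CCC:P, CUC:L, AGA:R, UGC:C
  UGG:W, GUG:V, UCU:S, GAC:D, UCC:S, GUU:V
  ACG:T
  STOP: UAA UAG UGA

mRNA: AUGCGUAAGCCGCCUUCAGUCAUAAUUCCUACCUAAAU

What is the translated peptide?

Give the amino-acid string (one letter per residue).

Answer: MRKPPSVIIPT

Derivation:
start AUG at pos 0
pos 0: AUG -> M; peptide=M
pos 3: CGU -> R; peptide=MR
pos 6: AAG -> K; peptide=MRK
pos 9: CCG -> P; peptide=MRKP
pos 12: CCU -> P; peptide=MRKPP
pos 15: UCA -> S; peptide=MRKPPS
pos 18: GUC -> V; peptide=MRKPPSV
pos 21: AUA -> I; peptide=MRKPPSVI
pos 24: AUU -> I; peptide=MRKPPSVII
pos 27: CCU -> P; peptide=MRKPPSVIIP
pos 30: ACC -> T; peptide=MRKPPSVIIPT
pos 33: UAA -> STOP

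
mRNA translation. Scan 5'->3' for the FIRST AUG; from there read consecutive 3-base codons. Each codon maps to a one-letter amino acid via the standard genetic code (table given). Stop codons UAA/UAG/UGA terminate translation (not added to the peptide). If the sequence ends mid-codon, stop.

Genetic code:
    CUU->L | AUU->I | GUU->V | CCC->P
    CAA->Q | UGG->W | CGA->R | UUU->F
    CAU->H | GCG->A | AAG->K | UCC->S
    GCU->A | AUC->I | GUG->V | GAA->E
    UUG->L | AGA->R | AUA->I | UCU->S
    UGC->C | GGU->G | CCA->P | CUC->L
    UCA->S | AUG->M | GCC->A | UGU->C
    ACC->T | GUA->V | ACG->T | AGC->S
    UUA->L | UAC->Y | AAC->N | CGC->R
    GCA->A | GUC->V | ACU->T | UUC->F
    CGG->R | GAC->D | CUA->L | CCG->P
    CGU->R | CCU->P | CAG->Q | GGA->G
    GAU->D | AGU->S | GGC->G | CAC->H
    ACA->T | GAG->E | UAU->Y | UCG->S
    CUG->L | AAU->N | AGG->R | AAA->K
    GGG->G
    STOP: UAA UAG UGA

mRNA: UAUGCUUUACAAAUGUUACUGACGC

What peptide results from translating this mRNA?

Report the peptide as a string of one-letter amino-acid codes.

start AUG at pos 1
pos 1: AUG -> M; peptide=M
pos 4: CUU -> L; peptide=ML
pos 7: UAC -> Y; peptide=MLY
pos 10: AAA -> K; peptide=MLYK
pos 13: UGU -> C; peptide=MLYKC
pos 16: UAC -> Y; peptide=MLYKCY
pos 19: UGA -> STOP

Answer: MLYKCY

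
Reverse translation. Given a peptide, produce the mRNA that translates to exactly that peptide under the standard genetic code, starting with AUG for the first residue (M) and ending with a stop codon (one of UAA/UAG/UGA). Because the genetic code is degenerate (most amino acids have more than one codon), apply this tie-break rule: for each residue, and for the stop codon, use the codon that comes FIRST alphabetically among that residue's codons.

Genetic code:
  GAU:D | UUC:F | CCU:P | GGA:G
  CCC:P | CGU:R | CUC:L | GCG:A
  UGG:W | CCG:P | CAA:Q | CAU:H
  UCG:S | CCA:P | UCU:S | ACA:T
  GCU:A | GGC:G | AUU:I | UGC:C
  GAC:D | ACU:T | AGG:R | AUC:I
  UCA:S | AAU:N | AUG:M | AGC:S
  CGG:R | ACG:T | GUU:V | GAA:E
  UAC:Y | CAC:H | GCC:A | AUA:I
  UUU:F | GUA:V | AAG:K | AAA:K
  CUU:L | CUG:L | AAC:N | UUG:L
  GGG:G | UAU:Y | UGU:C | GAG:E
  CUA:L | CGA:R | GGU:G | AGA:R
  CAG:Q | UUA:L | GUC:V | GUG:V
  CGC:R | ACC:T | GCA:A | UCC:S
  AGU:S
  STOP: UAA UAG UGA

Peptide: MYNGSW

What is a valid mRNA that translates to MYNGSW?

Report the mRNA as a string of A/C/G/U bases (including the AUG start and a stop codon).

Answer: mRNA: AUGUACAACGGAAGCUGGUAA

Derivation:
residue 1: M -> AUG (start codon)
residue 2: Y codons sorted = UAC,UAU -> pick first = UAC
residue 3: N codons sorted = AAC,AAU -> pick first = AAC
residue 4: G codons sorted = GGA,GGC,GGG,GGU -> pick first = GGA
residue 5: S codons sorted = AGC,AGU,UCA,UCC,UCG,UCU -> pick first = AGC
residue 6: W -> UGG (only codon)
terminator: stop codons sorted = UAA,UAG,UGA -> pick first = UAA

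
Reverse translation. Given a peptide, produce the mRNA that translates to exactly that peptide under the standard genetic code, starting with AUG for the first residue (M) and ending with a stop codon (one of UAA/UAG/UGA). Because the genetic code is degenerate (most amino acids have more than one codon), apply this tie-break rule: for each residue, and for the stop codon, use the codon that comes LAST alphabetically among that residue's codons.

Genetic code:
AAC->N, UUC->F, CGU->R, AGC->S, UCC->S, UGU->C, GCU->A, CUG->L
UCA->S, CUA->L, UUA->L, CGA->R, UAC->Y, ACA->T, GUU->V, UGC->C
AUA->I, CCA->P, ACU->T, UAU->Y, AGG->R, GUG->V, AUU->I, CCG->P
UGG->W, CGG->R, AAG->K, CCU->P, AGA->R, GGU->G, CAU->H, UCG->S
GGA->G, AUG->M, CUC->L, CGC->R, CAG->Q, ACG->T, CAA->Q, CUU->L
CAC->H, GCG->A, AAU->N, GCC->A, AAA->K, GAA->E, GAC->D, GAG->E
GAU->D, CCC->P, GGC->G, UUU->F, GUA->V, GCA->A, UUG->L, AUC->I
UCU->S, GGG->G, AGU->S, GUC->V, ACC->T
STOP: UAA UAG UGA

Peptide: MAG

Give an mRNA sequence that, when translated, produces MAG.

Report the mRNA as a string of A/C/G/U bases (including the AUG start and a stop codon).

Answer: mRNA: AUGGCUGGUUGA

Derivation:
residue 1: M -> AUG (start codon)
residue 2: A codons sorted = GCA,GCC,GCG,GCU -> pick last = GCU
residue 3: G codons sorted = GGA,GGC,GGG,GGU -> pick last = GGU
terminator: stop codons sorted = UAA,UAG,UGA -> pick last = UGA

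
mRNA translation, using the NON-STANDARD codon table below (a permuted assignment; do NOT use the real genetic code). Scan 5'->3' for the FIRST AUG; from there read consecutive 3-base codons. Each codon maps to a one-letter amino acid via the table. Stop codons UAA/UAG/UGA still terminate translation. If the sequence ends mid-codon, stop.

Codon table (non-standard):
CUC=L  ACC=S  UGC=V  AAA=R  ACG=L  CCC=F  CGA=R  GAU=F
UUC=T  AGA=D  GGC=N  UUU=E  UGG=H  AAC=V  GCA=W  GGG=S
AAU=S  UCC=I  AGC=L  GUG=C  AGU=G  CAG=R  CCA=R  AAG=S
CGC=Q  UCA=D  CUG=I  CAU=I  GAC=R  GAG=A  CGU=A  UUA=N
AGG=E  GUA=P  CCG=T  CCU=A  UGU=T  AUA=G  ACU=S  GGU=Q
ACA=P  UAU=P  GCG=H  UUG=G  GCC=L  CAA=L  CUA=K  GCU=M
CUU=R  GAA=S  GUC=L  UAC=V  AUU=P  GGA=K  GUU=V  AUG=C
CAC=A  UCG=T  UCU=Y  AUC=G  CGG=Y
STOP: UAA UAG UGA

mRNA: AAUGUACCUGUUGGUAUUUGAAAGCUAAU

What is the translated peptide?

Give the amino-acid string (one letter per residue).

start AUG at pos 1
pos 1: AUG -> C; peptide=C
pos 4: UAC -> V; peptide=CV
pos 7: CUG -> I; peptide=CVI
pos 10: UUG -> G; peptide=CVIG
pos 13: GUA -> P; peptide=CVIGP
pos 16: UUU -> E; peptide=CVIGPE
pos 19: GAA -> S; peptide=CVIGPES
pos 22: AGC -> L; peptide=CVIGPESL
pos 25: UAA -> STOP

Answer: CVIGPESL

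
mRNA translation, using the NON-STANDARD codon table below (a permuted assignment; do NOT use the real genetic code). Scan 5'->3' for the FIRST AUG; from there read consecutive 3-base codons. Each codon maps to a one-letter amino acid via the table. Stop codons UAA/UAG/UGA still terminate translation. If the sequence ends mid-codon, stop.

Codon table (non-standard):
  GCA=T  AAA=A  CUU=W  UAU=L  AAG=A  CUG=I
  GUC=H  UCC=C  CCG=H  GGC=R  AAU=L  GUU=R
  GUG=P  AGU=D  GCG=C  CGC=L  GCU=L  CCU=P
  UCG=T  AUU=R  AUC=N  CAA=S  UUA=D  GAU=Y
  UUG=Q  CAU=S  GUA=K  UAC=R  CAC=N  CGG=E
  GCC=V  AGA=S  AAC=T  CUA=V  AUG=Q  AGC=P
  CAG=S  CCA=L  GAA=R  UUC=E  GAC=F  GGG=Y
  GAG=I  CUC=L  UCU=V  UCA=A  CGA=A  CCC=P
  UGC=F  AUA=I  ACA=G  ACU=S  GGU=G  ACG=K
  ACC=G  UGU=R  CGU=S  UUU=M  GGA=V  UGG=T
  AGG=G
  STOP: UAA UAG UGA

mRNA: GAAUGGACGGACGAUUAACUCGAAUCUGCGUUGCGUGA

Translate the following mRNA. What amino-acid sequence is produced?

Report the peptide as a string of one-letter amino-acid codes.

Answer: QFVADSANFRC

Derivation:
start AUG at pos 2
pos 2: AUG -> Q; peptide=Q
pos 5: GAC -> F; peptide=QF
pos 8: GGA -> V; peptide=QFV
pos 11: CGA -> A; peptide=QFVA
pos 14: UUA -> D; peptide=QFVAD
pos 17: ACU -> S; peptide=QFVADS
pos 20: CGA -> A; peptide=QFVADSA
pos 23: AUC -> N; peptide=QFVADSAN
pos 26: UGC -> F; peptide=QFVADSANF
pos 29: GUU -> R; peptide=QFVADSANFR
pos 32: GCG -> C; peptide=QFVADSANFRC
pos 35: UGA -> STOP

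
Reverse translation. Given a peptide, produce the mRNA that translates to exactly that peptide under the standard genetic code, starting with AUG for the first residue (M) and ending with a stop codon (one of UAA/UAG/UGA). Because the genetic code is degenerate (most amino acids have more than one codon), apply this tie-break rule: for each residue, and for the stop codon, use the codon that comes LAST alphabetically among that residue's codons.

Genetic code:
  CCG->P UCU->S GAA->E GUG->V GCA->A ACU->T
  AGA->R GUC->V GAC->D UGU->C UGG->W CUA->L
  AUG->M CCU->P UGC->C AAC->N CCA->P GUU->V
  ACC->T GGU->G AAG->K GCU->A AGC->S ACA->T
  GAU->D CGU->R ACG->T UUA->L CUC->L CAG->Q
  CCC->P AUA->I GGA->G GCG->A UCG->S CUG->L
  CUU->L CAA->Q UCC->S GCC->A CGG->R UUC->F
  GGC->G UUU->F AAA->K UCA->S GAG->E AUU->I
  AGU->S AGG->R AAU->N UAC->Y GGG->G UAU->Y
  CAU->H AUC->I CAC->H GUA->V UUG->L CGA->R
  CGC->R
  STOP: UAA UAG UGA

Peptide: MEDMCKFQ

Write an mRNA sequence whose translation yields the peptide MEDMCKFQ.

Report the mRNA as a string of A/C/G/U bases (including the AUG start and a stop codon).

residue 1: M -> AUG (start codon)
residue 2: E codons sorted = GAA,GAG -> pick last = GAG
residue 3: D codons sorted = GAC,GAU -> pick last = GAU
residue 4: M -> AUG (only codon)
residue 5: C codons sorted = UGC,UGU -> pick last = UGU
residue 6: K codons sorted = AAA,AAG -> pick last = AAG
residue 7: F codons sorted = UUC,UUU -> pick last = UUU
residue 8: Q codons sorted = CAA,CAG -> pick last = CAG
terminator: stop codons sorted = UAA,UAG,UGA -> pick last = UGA

Answer: mRNA: AUGGAGGAUAUGUGUAAGUUUCAGUGA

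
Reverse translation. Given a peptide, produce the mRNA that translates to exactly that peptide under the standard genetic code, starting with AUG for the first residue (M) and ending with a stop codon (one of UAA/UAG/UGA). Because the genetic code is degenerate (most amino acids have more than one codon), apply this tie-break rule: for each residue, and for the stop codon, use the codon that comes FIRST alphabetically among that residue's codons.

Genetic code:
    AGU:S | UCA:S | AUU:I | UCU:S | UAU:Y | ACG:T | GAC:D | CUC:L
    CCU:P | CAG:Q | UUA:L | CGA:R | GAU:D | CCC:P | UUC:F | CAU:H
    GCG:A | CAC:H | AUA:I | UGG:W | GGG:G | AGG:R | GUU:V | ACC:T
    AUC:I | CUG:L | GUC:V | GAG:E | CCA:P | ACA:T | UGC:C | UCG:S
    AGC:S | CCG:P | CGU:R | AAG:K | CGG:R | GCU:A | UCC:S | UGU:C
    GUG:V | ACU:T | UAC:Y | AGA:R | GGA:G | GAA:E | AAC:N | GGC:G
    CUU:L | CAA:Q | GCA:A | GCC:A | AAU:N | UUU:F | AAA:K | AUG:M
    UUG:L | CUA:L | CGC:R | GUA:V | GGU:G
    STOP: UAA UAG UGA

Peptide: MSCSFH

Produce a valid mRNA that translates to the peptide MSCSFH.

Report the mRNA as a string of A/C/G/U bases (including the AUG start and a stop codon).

Answer: mRNA: AUGAGCUGCAGCUUCCACUAA

Derivation:
residue 1: M -> AUG (start codon)
residue 2: S codons sorted = AGC,AGU,UCA,UCC,UCG,UCU -> pick first = AGC
residue 3: C codons sorted = UGC,UGU -> pick first = UGC
residue 4: S codons sorted = AGC,AGU,UCA,UCC,UCG,UCU -> pick first = AGC
residue 5: F codons sorted = UUC,UUU -> pick first = UUC
residue 6: H codons sorted = CAC,CAU -> pick first = CAC
terminator: stop codons sorted = UAA,UAG,UGA -> pick first = UAA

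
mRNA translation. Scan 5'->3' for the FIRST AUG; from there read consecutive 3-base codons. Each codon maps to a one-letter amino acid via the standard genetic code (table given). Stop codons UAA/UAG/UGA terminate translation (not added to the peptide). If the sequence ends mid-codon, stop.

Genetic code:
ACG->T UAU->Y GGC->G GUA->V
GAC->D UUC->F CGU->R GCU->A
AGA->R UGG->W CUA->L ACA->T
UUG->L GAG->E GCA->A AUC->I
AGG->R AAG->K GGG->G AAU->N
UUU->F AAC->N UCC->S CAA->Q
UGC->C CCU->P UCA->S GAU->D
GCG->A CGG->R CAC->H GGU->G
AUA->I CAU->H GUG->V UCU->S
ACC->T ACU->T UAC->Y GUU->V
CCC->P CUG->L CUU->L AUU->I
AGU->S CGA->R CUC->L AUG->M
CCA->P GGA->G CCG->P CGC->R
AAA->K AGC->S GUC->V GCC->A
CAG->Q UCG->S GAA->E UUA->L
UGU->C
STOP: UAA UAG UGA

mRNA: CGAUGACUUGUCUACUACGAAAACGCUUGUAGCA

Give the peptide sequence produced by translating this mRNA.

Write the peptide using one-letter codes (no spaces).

start AUG at pos 2
pos 2: AUG -> M; peptide=M
pos 5: ACU -> T; peptide=MT
pos 8: UGU -> C; peptide=MTC
pos 11: CUA -> L; peptide=MTCL
pos 14: CUA -> L; peptide=MTCLL
pos 17: CGA -> R; peptide=MTCLLR
pos 20: AAA -> K; peptide=MTCLLRK
pos 23: CGC -> R; peptide=MTCLLRKR
pos 26: UUG -> L; peptide=MTCLLRKRL
pos 29: UAG -> STOP

Answer: MTCLLRKRL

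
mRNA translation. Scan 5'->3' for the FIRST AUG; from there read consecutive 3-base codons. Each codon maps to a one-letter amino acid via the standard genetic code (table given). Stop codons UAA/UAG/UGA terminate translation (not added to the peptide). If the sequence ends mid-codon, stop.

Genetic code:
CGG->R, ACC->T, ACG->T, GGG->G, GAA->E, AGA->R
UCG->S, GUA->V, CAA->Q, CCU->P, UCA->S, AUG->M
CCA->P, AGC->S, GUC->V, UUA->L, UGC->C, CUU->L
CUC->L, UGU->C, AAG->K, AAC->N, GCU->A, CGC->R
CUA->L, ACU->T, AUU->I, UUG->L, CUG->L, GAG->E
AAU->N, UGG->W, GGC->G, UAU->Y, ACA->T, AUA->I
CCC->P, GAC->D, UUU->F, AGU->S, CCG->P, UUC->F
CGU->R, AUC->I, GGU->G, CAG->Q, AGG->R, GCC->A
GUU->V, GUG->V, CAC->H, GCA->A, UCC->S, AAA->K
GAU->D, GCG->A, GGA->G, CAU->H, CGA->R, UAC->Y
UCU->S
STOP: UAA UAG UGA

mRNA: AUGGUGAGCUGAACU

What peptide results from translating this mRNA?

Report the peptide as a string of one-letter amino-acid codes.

start AUG at pos 0
pos 0: AUG -> M; peptide=M
pos 3: GUG -> V; peptide=MV
pos 6: AGC -> S; peptide=MVS
pos 9: UGA -> STOP

Answer: MVS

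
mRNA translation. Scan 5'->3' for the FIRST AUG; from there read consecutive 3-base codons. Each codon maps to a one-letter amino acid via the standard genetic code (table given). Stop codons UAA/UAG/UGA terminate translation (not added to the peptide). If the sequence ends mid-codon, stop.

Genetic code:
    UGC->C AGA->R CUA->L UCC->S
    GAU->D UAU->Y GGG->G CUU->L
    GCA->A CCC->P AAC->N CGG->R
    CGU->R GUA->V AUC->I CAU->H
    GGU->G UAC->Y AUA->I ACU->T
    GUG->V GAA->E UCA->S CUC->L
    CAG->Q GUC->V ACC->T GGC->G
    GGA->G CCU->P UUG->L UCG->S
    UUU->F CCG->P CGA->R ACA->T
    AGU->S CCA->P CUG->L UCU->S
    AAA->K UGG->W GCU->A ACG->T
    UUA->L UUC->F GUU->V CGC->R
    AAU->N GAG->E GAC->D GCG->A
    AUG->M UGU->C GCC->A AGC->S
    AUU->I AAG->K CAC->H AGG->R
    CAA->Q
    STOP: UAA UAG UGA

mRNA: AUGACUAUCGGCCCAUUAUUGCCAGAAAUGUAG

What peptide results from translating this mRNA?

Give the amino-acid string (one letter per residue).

start AUG at pos 0
pos 0: AUG -> M; peptide=M
pos 3: ACU -> T; peptide=MT
pos 6: AUC -> I; peptide=MTI
pos 9: GGC -> G; peptide=MTIG
pos 12: CCA -> P; peptide=MTIGP
pos 15: UUA -> L; peptide=MTIGPL
pos 18: UUG -> L; peptide=MTIGPLL
pos 21: CCA -> P; peptide=MTIGPLLP
pos 24: GAA -> E; peptide=MTIGPLLPE
pos 27: AUG -> M; peptide=MTIGPLLPEM
pos 30: UAG -> STOP

Answer: MTIGPLLPEM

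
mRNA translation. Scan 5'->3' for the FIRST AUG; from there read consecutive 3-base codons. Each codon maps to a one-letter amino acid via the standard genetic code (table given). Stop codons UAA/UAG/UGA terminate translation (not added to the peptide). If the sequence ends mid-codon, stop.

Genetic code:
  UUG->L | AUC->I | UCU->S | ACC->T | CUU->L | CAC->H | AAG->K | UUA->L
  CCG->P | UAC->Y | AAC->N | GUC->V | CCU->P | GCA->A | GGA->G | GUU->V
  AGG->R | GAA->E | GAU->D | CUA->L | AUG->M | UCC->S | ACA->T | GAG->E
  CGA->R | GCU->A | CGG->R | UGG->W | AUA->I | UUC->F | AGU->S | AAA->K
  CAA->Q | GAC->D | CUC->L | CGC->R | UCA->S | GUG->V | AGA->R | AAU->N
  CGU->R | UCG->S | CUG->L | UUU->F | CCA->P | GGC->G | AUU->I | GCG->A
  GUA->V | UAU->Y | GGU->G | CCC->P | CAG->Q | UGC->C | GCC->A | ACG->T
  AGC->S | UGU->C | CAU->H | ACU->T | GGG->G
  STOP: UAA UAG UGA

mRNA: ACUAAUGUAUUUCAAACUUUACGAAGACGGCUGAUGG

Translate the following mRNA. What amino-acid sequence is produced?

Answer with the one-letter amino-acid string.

Answer: MYFKLYEDG

Derivation:
start AUG at pos 4
pos 4: AUG -> M; peptide=M
pos 7: UAU -> Y; peptide=MY
pos 10: UUC -> F; peptide=MYF
pos 13: AAA -> K; peptide=MYFK
pos 16: CUU -> L; peptide=MYFKL
pos 19: UAC -> Y; peptide=MYFKLY
pos 22: GAA -> E; peptide=MYFKLYE
pos 25: GAC -> D; peptide=MYFKLYED
pos 28: GGC -> G; peptide=MYFKLYEDG
pos 31: UGA -> STOP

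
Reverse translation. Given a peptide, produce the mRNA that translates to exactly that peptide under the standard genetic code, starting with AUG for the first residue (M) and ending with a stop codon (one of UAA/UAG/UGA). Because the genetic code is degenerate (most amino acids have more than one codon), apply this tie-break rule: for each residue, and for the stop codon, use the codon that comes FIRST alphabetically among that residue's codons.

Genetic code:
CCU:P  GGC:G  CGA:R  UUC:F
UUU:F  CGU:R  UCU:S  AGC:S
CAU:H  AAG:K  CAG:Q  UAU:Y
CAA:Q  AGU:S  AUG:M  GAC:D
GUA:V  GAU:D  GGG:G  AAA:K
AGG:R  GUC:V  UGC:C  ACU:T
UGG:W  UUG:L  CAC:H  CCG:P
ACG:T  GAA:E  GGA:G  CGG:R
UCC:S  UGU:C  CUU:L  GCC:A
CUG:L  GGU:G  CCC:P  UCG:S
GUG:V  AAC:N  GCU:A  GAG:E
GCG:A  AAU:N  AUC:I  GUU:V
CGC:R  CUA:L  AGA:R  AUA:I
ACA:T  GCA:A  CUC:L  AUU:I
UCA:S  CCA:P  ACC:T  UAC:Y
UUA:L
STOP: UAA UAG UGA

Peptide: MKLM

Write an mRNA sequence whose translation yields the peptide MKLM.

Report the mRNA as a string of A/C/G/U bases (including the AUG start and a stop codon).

Answer: mRNA: AUGAAACUAAUGUAA

Derivation:
residue 1: M -> AUG (start codon)
residue 2: K codons sorted = AAA,AAG -> pick first = AAA
residue 3: L codons sorted = CUA,CUC,CUG,CUU,UUA,UUG -> pick first = CUA
residue 4: M -> AUG (only codon)
terminator: stop codons sorted = UAA,UAG,UGA -> pick first = UAA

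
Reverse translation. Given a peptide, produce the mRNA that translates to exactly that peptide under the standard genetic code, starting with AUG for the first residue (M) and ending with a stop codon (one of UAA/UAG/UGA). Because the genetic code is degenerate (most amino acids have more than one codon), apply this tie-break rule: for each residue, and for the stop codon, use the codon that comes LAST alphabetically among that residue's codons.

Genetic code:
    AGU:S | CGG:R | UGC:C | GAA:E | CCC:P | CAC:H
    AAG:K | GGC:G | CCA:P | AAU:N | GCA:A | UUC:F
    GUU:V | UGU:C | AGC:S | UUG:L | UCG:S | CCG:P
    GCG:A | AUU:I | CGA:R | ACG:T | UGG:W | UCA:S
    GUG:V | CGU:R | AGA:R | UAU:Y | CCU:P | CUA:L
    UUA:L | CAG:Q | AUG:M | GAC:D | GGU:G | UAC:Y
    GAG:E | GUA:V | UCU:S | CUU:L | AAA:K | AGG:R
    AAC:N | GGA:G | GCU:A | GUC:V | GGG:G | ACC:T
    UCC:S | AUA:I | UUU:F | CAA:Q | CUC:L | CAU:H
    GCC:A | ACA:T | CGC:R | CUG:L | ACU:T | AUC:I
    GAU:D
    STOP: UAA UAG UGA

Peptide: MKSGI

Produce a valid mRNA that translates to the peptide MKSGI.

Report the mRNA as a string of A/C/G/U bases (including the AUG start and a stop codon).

residue 1: M -> AUG (start codon)
residue 2: K codons sorted = AAA,AAG -> pick last = AAG
residue 3: S codons sorted = AGC,AGU,UCA,UCC,UCG,UCU -> pick last = UCU
residue 4: G codons sorted = GGA,GGC,GGG,GGU -> pick last = GGU
residue 5: I codons sorted = AUA,AUC,AUU -> pick last = AUU
terminator: stop codons sorted = UAA,UAG,UGA -> pick last = UGA

Answer: mRNA: AUGAAGUCUGGUAUUUGA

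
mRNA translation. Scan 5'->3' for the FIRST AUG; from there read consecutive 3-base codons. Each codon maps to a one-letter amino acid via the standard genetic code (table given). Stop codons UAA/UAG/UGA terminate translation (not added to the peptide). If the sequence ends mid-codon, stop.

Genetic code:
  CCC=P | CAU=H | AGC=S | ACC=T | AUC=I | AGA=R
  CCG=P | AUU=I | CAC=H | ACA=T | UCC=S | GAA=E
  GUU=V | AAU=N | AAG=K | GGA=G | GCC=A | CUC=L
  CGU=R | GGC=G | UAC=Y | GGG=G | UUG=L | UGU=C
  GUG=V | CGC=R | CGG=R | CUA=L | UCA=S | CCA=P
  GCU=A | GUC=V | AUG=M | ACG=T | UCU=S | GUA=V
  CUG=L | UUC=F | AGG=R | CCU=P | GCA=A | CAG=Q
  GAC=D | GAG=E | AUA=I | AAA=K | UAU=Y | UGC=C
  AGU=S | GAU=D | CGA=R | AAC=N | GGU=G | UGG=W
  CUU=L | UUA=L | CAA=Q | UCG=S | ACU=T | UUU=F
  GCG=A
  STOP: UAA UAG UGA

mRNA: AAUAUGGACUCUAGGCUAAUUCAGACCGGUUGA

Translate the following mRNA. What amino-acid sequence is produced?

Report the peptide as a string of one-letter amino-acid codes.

Answer: MDSRLIQTG

Derivation:
start AUG at pos 3
pos 3: AUG -> M; peptide=M
pos 6: GAC -> D; peptide=MD
pos 9: UCU -> S; peptide=MDS
pos 12: AGG -> R; peptide=MDSR
pos 15: CUA -> L; peptide=MDSRL
pos 18: AUU -> I; peptide=MDSRLI
pos 21: CAG -> Q; peptide=MDSRLIQ
pos 24: ACC -> T; peptide=MDSRLIQT
pos 27: GGU -> G; peptide=MDSRLIQTG
pos 30: UGA -> STOP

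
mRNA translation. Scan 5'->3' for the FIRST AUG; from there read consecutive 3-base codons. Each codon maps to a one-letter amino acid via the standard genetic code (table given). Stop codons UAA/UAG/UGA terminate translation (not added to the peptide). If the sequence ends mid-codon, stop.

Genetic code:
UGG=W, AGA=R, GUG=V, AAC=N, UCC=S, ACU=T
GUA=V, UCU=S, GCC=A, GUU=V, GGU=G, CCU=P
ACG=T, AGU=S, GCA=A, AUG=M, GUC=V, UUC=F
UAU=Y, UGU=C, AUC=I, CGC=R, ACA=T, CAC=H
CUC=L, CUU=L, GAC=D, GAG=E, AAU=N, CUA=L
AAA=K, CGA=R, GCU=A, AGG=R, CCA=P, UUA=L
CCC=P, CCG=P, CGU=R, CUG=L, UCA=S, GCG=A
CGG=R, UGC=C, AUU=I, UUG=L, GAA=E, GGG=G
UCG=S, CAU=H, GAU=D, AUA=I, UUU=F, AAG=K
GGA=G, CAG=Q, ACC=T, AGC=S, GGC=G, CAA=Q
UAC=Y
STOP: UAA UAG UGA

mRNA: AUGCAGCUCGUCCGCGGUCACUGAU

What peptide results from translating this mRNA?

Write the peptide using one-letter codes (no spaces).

Answer: MQLVRGH

Derivation:
start AUG at pos 0
pos 0: AUG -> M; peptide=M
pos 3: CAG -> Q; peptide=MQ
pos 6: CUC -> L; peptide=MQL
pos 9: GUC -> V; peptide=MQLV
pos 12: CGC -> R; peptide=MQLVR
pos 15: GGU -> G; peptide=MQLVRG
pos 18: CAC -> H; peptide=MQLVRGH
pos 21: UGA -> STOP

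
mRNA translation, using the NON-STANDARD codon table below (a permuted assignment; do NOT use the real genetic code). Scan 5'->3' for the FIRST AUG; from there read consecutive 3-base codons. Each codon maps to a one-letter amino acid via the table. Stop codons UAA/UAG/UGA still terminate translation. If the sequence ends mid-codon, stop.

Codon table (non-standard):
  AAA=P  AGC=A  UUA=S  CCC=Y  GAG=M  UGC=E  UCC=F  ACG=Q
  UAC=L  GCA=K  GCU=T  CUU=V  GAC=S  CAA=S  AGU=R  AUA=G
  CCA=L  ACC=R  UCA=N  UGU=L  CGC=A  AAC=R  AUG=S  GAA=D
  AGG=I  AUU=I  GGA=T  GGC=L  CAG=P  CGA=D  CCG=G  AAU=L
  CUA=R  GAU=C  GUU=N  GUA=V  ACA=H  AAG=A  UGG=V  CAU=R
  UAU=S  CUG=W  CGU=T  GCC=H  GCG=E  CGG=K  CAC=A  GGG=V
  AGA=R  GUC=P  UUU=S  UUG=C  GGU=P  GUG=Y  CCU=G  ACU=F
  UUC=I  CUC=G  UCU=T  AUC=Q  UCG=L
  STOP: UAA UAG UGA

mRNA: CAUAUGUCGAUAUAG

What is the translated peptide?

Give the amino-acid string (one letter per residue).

start AUG at pos 3
pos 3: AUG -> S; peptide=S
pos 6: UCG -> L; peptide=SL
pos 9: AUA -> G; peptide=SLG
pos 12: UAG -> STOP

Answer: SLG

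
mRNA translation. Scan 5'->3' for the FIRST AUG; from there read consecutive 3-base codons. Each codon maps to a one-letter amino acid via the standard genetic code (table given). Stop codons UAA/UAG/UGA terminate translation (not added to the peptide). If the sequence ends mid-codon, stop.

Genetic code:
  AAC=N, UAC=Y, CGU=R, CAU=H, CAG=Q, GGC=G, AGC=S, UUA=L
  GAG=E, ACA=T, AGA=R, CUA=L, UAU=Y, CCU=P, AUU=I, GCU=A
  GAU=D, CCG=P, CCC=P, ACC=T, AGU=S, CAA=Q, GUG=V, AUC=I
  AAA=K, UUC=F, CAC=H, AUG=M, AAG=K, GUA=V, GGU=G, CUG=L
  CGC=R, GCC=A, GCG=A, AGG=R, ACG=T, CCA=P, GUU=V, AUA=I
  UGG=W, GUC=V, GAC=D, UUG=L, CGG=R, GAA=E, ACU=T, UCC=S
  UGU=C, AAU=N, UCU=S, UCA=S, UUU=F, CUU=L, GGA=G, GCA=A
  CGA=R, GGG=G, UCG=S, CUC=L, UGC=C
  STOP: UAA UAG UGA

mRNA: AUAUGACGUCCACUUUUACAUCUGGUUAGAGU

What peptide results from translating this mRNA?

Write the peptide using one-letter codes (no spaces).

Answer: MTSTFTSG

Derivation:
start AUG at pos 2
pos 2: AUG -> M; peptide=M
pos 5: ACG -> T; peptide=MT
pos 8: UCC -> S; peptide=MTS
pos 11: ACU -> T; peptide=MTST
pos 14: UUU -> F; peptide=MTSTF
pos 17: ACA -> T; peptide=MTSTFT
pos 20: UCU -> S; peptide=MTSTFTS
pos 23: GGU -> G; peptide=MTSTFTSG
pos 26: UAG -> STOP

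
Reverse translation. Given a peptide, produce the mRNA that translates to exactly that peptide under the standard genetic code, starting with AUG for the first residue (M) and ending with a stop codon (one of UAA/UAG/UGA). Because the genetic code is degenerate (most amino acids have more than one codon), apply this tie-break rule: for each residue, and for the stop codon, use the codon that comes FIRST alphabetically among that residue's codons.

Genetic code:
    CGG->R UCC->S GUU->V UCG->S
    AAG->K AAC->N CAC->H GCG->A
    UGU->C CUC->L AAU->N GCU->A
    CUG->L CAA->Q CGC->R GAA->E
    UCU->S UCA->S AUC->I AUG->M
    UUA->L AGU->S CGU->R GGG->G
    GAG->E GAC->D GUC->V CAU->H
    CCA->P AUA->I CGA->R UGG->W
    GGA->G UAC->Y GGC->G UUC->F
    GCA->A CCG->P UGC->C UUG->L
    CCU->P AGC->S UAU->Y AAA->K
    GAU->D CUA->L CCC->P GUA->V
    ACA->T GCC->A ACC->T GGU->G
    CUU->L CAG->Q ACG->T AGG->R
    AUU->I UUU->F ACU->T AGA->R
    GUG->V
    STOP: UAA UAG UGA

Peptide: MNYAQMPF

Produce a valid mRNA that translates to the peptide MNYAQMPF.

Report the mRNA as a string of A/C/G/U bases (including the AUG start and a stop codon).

residue 1: M -> AUG (start codon)
residue 2: N codons sorted = AAC,AAU -> pick first = AAC
residue 3: Y codons sorted = UAC,UAU -> pick first = UAC
residue 4: A codons sorted = GCA,GCC,GCG,GCU -> pick first = GCA
residue 5: Q codons sorted = CAA,CAG -> pick first = CAA
residue 6: M -> AUG (only codon)
residue 7: P codons sorted = CCA,CCC,CCG,CCU -> pick first = CCA
residue 8: F codons sorted = UUC,UUU -> pick first = UUC
terminator: stop codons sorted = UAA,UAG,UGA -> pick first = UAA

Answer: mRNA: AUGAACUACGCACAAAUGCCAUUCUAA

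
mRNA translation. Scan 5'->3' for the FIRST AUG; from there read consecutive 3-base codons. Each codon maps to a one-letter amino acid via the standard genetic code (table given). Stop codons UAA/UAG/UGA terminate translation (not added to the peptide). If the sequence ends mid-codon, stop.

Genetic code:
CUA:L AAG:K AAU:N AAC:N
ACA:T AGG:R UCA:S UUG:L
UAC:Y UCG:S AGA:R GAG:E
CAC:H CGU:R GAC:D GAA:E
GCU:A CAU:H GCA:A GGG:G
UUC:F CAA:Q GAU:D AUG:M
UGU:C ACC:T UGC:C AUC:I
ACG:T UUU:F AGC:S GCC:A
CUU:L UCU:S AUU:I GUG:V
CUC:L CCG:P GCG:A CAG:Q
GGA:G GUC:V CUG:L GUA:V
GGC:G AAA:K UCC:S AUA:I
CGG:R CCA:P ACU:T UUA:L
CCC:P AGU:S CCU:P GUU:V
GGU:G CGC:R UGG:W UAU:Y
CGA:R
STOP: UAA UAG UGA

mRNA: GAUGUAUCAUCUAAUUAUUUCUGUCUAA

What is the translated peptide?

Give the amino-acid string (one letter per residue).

start AUG at pos 1
pos 1: AUG -> M; peptide=M
pos 4: UAU -> Y; peptide=MY
pos 7: CAU -> H; peptide=MYH
pos 10: CUA -> L; peptide=MYHL
pos 13: AUU -> I; peptide=MYHLI
pos 16: AUU -> I; peptide=MYHLII
pos 19: UCU -> S; peptide=MYHLIIS
pos 22: GUC -> V; peptide=MYHLIISV
pos 25: UAA -> STOP

Answer: MYHLIISV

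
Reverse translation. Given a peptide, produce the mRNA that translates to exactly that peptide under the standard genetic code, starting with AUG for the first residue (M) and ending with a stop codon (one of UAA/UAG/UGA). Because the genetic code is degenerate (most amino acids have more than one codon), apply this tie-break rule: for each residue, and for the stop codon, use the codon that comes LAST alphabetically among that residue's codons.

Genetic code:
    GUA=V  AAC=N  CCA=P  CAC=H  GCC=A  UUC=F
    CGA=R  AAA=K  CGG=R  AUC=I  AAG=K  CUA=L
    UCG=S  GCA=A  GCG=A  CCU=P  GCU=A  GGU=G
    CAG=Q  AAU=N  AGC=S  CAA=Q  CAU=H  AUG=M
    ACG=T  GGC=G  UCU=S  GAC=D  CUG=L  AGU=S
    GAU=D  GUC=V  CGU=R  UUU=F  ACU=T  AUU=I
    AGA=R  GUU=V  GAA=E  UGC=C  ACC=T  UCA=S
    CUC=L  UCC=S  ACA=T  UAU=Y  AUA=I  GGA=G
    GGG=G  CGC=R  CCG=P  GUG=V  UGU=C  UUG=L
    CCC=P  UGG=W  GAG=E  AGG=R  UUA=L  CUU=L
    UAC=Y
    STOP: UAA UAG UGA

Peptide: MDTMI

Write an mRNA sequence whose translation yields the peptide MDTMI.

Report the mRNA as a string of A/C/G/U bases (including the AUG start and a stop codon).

residue 1: M -> AUG (start codon)
residue 2: D codons sorted = GAC,GAU -> pick last = GAU
residue 3: T codons sorted = ACA,ACC,ACG,ACU -> pick last = ACU
residue 4: M -> AUG (only codon)
residue 5: I codons sorted = AUA,AUC,AUU -> pick last = AUU
terminator: stop codons sorted = UAA,UAG,UGA -> pick last = UGA

Answer: mRNA: AUGGAUACUAUGAUUUGA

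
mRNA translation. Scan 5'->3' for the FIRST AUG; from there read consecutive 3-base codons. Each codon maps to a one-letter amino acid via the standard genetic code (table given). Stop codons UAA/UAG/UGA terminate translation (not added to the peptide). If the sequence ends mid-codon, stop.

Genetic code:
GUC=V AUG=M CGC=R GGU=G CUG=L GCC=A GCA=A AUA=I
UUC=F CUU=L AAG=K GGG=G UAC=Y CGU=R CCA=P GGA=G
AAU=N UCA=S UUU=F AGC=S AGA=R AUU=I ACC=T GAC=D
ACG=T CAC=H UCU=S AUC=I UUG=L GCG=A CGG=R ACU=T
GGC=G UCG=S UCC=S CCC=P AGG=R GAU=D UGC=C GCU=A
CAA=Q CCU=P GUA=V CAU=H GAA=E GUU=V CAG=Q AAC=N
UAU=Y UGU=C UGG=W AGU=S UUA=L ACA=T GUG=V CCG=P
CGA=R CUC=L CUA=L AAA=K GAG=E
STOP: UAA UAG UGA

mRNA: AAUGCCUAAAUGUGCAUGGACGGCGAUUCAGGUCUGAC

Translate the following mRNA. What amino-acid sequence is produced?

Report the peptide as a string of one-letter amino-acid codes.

Answer: MPKCAWTAIQV

Derivation:
start AUG at pos 1
pos 1: AUG -> M; peptide=M
pos 4: CCU -> P; peptide=MP
pos 7: AAA -> K; peptide=MPK
pos 10: UGU -> C; peptide=MPKC
pos 13: GCA -> A; peptide=MPKCA
pos 16: UGG -> W; peptide=MPKCAW
pos 19: ACG -> T; peptide=MPKCAWT
pos 22: GCG -> A; peptide=MPKCAWTA
pos 25: AUU -> I; peptide=MPKCAWTAI
pos 28: CAG -> Q; peptide=MPKCAWTAIQ
pos 31: GUC -> V; peptide=MPKCAWTAIQV
pos 34: UGA -> STOP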